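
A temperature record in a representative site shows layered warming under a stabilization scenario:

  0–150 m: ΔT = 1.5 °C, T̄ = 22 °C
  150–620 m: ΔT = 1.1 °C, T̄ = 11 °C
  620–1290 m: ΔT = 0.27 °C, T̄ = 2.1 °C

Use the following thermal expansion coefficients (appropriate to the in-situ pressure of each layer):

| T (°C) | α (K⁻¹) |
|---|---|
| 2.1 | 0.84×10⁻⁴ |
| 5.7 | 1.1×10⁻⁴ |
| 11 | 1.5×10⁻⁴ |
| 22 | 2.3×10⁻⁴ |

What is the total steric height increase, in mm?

about 144 mm

Layer 1 at 22 °C → α = 2.3×10⁻⁴ K⁻¹
Layer 2 at 11 °C → α = 1.5×10⁻⁴ K⁻¹
Layer 3 at 2.1 °C → α = 0.84×10⁻⁴ K⁻¹
0–150 m: 150 × 1.5 × 2.3×10⁻⁴ = 0.05175 m
150–620 m: 470 × 1.5×10⁻⁴ × 1.1 = 0.07755 m
Layer 3: 0.84×10⁻⁴ × 670 × 0.27 = 0.0151956 m
Δh = 0.05175 + 0.07755 + 0.0151956 = 0.1444956 m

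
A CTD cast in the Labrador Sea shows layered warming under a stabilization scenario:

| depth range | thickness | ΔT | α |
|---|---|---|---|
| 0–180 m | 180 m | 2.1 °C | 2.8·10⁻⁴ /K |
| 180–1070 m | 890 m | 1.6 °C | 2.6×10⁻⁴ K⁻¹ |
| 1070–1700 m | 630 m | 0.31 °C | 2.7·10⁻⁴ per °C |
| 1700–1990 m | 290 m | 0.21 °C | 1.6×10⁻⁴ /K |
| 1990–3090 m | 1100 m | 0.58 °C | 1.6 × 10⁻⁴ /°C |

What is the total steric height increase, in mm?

Δh ≈ 641 mm

2.8×10⁻⁴ × 180 × 2.1 = 0.10584 m
890 × 1.6 × 2.6×10⁻⁴ = 0.37024 m
Layer 3: 2.7×10⁻⁴ × 0.31 × 630 = 0.052731 m
Layer 4: 290 × 0.21 × 1.6×10⁻⁴ = 0.009744 m
1990–3090 m: 0.58 × 1.6×10⁻⁴ × 1100 = 0.10208 m
Δh = 0.10584 + 0.37024 + 0.052731 + 0.009744 + 0.10208 = 0.640635 m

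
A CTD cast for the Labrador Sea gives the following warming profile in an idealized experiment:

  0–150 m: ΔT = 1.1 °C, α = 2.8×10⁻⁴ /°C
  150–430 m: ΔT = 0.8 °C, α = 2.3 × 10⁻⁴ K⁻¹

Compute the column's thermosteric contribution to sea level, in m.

Δh ≈ 0.0977 m

0–150 m: 1.1 × 2.8×10⁻⁴ × 150 = 0.04620 m
150–430 m: 2.3×10⁻⁴ × 0.8 × 280 = 0.05152 m
Δh = 0.04620 + 0.05152 = 0.09772 m ≈ 0.0977 m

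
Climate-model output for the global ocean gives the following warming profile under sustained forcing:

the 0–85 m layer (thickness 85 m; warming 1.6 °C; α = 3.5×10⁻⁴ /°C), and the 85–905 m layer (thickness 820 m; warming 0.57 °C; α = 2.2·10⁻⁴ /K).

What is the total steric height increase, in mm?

85 × 3.5×10⁻⁴ × 1.6 = 0.04760 m
85–905 m: 2.2×10⁻⁴ × 0.57 × 820 = 0.102828 m
Δh = 0.04760 + 0.102828 = 0.150428 m

Δh = 150 mm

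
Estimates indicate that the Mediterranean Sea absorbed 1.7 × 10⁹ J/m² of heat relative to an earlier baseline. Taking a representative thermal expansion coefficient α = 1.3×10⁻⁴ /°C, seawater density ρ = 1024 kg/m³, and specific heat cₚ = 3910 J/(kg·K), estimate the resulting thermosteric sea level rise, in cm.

Δh = αQ/(ρcₚ) = 1.3×10⁻⁴ × 1.7×10⁹ / (1024 × 3910) ≈ 0.055197 m

5.52 cm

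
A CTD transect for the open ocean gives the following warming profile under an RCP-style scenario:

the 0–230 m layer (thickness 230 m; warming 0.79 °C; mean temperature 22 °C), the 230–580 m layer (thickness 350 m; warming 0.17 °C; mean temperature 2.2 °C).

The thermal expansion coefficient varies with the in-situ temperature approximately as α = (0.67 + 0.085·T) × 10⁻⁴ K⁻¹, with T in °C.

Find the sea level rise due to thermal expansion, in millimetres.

51.3 mm of thermosteric rise

Layer 1: α = (0.67 + 0.085×22)×10⁻⁴ = 2.54×10⁻⁴ K⁻¹
Layer 2: α = (0.67 + 0.085×2.2)×10⁻⁴ = 0.857×10⁻⁴ K⁻¹
Layer 1: 2.54×10⁻⁴ × 230 × 0.79 = 0.0461518 m
230–580 m: 350 × 0.17 × 0.857×10⁻⁴ = 0.00509915 m
Δh = 0.0461518 + 0.00509915 = 0.05125095 m ≈ 51.3 mm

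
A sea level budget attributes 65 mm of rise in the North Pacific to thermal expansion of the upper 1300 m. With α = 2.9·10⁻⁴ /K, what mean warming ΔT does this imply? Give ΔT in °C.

ΔT = Δh/(αH) = 0.065 / (2.9×10⁻⁴ × 1300) ≈ 0.1724 °C

0.17 °C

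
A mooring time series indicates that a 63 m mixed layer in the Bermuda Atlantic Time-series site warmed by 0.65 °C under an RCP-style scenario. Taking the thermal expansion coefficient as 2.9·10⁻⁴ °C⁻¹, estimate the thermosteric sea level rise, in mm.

11.9 mm of thermosteric rise

Δh = αΔT·H = 2.9×10⁻⁴ × 0.65 × 63 = 0.0118755 m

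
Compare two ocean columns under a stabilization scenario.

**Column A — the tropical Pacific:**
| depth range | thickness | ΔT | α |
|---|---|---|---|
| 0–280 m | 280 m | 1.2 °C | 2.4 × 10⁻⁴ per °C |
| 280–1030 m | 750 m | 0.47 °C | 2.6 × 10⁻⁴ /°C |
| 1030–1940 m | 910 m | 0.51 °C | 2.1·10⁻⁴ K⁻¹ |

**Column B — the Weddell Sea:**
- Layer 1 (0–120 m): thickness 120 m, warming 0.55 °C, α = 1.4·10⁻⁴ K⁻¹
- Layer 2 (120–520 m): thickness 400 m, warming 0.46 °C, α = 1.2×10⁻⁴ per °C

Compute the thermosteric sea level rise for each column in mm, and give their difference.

Δh_A ≈ 270 mm, Δh_B ≈ 31 mm; difference ≈ 240 mm

A 0–280 m: 2.4×10⁻⁴ × 280 × 1.2 = 0.08064 m
A 0.47 × 750 × 2.6×10⁻⁴ = 0.09165 m
A 1030–1940 m: 2.1×10⁻⁴ × 910 × 0.51 = 0.097461 m
A total: 0.269751 m
B 0–120 m: 0.55 × 120 × 1.4×10⁻⁴ = 0.00924 m
B 400 × 1.2×10⁻⁴ × 0.46 = 0.02208 m
B total: 0.03132 m
Difference: 0.269751 − 0.03132 = 0.238431 m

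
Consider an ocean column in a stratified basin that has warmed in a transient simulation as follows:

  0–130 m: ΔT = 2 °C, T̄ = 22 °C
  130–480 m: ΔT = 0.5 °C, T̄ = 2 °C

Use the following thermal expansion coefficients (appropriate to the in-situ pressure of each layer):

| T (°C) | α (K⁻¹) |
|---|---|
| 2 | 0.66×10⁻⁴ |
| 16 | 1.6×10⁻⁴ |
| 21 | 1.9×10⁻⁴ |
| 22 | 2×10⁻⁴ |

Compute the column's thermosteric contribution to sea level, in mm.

Layer 1 at 22 °C → α = 2×10⁻⁴ K⁻¹
Layer 2 at 2 °C → α = 0.66×10⁻⁴ K⁻¹
0–130 m: 130 × 2×10⁻⁴ × 2 = 0.05200 m
130–480 m: 0.5 × 350 × 0.66×10⁻⁴ = 0.01155 m
Δh = 0.05200 + 0.01155 = 0.06355 m ≈ 64 mm

64 mm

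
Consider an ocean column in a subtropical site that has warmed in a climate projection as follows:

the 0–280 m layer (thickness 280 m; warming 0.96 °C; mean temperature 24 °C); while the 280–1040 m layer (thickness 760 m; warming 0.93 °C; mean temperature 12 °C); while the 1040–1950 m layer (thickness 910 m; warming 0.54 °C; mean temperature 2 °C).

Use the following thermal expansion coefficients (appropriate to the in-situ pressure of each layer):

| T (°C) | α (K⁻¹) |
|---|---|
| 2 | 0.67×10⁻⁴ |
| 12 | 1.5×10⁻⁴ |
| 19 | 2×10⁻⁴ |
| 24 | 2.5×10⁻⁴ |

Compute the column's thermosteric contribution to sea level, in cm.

Layer 1 at 24 °C → α = 2.5×10⁻⁴ K⁻¹
Layer 2 at 12 °C → α = 1.5×10⁻⁴ K⁻¹
Layer 3 at 2 °C → α = 0.67×10⁻⁴ K⁻¹
Layer 1: 0.96 × 280 × 2.5×10⁻⁴ = 0.06720 m
Layer 2: 760 × 1.5×10⁻⁴ × 0.93 = 0.10602 m
Layer 3: 910 × 0.54 × 0.67×10⁻⁴ = 0.0329238 m
Δh = 0.06720 + 0.10602 + 0.0329238 = 0.2061438 m

Δh = 21 cm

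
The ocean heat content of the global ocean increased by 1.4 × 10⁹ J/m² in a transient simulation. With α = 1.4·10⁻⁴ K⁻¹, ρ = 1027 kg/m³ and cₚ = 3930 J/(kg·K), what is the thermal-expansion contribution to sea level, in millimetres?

Δh = αQ/(ρcₚ) = 1.4×10⁻⁴ × 1.4×10⁹ / (1027 × 3930) ≈ 0.048562 m

about 48.6 mm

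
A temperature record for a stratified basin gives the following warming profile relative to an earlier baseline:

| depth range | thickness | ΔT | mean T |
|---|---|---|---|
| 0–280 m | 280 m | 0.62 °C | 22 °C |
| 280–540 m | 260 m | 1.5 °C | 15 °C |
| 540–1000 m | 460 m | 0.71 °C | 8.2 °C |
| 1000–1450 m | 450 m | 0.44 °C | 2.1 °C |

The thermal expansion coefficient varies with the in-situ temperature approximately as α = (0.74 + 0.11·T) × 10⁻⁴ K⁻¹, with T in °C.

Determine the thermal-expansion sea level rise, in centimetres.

Layer 1: α = (0.74 + 0.11×22)×10⁻⁴ = 3.16×10⁻⁴ K⁻¹
Layer 2: α = (0.74 + 0.11×15)×10⁻⁴ = 2.39×10⁻⁴ K⁻¹
Layer 3: α = (0.74 + 0.11×8.2)×10⁻⁴ = 1.642×10⁻⁴ K⁻¹
Layer 4: α = (0.74 + 0.11×2.1)×10⁻⁴ = 0.971×10⁻⁴ K⁻¹
3.16×10⁻⁴ × 0.62 × 280 = 0.0548576 m
280–540 m: 2.39×10⁻⁴ × 260 × 1.5 = 0.09321 m
1.642×10⁻⁴ × 460 × 0.71 = 0.05362772 m
Layer 4: 0.44 × 450 × 0.971×10⁻⁴ = 0.0192258 m
Δh = 0.0548576 + 0.09321 + 0.05362772 + 0.0192258 = 0.22092112 m ≈ 22.1 cm

22.1 cm of thermosteric rise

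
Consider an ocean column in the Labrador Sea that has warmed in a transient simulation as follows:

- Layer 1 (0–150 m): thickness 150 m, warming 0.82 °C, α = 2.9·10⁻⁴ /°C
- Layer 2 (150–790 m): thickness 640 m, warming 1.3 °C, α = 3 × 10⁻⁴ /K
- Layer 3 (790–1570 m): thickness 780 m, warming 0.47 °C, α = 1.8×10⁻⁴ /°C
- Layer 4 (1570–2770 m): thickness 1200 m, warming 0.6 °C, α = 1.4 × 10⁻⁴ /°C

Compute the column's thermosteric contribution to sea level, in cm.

Δh ≈ 45 cm

150 × 2.9×10⁻⁴ × 0.82 = 0.03567 m
Layer 2: 1.3 × 3×10⁻⁴ × 640 = 0.24960 m
790–1570 m: 1.8×10⁻⁴ × 0.47 × 780 = 0.065988 m
1.4×10⁻⁴ × 0.6 × 1200 = 0.10080 m
Δh = 0.03567 + 0.24960 + 0.065988 + 0.10080 = 0.452058 m ≈ 45 cm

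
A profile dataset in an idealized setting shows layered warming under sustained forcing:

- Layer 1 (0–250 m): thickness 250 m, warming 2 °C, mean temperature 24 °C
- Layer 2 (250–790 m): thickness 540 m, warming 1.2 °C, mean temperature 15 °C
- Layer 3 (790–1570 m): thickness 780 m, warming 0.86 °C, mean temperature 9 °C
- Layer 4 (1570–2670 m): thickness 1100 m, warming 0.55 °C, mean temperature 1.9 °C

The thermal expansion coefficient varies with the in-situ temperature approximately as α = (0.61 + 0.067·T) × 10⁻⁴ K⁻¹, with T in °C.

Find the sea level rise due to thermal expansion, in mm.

Layer 1: α = (0.61 + 0.067×24)×10⁻⁴ = 2.218×10⁻⁴ K⁻¹
Layer 2: α = (0.61 + 0.067×15)×10⁻⁴ = 1.615×10⁻⁴ K⁻¹
Layer 3: α = (0.61 + 0.067×9)×10⁻⁴ = 1.213×10⁻⁴ K⁻¹
Layer 4: α = (0.61 + 0.067×1.9)×10⁻⁴ = 0.7373×10⁻⁴ K⁻¹
0–250 m: 250 × 2 × 2.218×10⁻⁴ = 0.11090 m
Layer 2: 1.615×10⁻⁴ × 540 × 1.2 = 0.104652 m
790–1570 m: 1.213×10⁻⁴ × 780 × 0.86 = 0.08136804 m
1570–2670 m: 0.7373×10⁻⁴ × 0.55 × 1100 = 0.04460665 m
Δh = 0.11090 + 0.104652 + 0.08136804 + 0.04460665 = 0.34152669 m

Δh = 342 mm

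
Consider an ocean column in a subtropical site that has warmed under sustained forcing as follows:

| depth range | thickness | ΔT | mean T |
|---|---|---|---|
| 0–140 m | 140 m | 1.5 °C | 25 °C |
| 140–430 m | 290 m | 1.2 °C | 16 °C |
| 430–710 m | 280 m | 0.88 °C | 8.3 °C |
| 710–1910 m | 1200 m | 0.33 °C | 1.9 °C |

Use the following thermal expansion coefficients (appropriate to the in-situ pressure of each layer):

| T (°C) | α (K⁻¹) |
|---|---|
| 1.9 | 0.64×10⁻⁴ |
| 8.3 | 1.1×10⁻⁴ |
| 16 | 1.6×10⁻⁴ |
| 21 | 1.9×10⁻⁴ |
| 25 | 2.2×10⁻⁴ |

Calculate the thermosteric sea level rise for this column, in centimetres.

Layer 1 at 25 °C → α = 2.2×10⁻⁴ K⁻¹
Layer 2 at 16 °C → α = 1.6×10⁻⁴ K⁻¹
Layer 3 at 8.3 °C → α = 1.1×10⁻⁴ K⁻¹
Layer 4 at 1.9 °C → α = 0.64×10⁻⁴ K⁻¹
0–140 m: 1.5 × 2.2×10⁻⁴ × 140 = 0.04620 m
Layer 2: 1.6×10⁻⁴ × 290 × 1.2 = 0.05568 m
Layer 3: 280 × 0.88 × 1.1×10⁻⁴ = 0.027104 m
710–1910 m: 1200 × 0.64×10⁻⁴ × 0.33 = 0.025344 m
Δh = 0.04620 + 0.05568 + 0.027104 + 0.025344 = 0.154328 m

15.4 cm of thermosteric rise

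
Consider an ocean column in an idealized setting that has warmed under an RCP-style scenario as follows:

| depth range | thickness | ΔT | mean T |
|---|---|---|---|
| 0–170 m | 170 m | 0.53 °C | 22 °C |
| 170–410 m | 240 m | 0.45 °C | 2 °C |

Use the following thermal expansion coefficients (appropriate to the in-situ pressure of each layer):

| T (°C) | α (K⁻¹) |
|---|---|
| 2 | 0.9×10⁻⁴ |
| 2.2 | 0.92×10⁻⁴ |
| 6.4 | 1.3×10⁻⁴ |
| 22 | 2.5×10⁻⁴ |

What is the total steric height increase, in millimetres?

Layer 1 at 22 °C → α = 2.5×10⁻⁴ K⁻¹
Layer 2 at 2 °C → α = 0.9×10⁻⁴ K⁻¹
2.5×10⁻⁴ × 0.53 × 170 = 0.022525 m
Layer 2: 0.45 × 240 × 0.9×10⁻⁴ = 0.00972 m
Δh = 0.022525 + 0.00972 = 0.032245 m

about 32.2 mm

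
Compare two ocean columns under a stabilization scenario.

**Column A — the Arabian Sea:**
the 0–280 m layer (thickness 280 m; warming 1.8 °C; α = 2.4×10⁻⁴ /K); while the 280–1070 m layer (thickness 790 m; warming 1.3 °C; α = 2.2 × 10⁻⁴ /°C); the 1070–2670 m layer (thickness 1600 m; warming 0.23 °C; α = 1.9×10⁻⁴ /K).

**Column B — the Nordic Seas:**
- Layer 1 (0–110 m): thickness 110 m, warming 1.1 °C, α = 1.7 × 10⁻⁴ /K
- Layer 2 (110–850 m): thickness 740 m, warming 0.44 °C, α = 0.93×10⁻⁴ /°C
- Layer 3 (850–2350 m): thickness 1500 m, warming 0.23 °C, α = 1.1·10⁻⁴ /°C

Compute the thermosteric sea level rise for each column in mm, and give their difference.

A Layer 1: 1.8 × 2.4×10⁻⁴ × 280 = 0.12096 m
A 1.3 × 2.2×10⁻⁴ × 790 = 0.22594 m
A 1070–2670 m: 1.9×10⁻⁴ × 0.23 × 1600 = 0.06992 m
A total: 0.41682 m
B Layer 1: 1.7×10⁻⁴ × 1.1 × 110 = 0.02057 m
B 0.44 × 0.93×10⁻⁴ × 740 = 0.0302808 m
B 0.23 × 1500 × 1.1×10⁻⁴ = 0.03795 m
B total: 0.0888008 m
Difference: 0.41682 − 0.0888008 = 0.3280192 m

Δh_A ≈ 420 mm, Δh_B ≈ 89 mm; difference ≈ 330 mm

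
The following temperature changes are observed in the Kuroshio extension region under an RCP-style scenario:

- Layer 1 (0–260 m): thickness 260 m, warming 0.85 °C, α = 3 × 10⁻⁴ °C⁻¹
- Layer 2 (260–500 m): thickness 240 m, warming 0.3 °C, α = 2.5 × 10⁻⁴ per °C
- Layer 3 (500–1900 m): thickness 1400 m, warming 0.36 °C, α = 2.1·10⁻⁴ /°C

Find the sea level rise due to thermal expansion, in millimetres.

Δh = 190 mm

3×10⁻⁴ × 0.85 × 260 = 0.06630 m
260–500 m: 2.5×10⁻⁴ × 240 × 0.3 = 0.01800 m
500–1900 m: 2.1×10⁻⁴ × 0.36 × 1400 = 0.10584 m
Δh = 0.06630 + 0.01800 + 0.10584 = 0.19014 m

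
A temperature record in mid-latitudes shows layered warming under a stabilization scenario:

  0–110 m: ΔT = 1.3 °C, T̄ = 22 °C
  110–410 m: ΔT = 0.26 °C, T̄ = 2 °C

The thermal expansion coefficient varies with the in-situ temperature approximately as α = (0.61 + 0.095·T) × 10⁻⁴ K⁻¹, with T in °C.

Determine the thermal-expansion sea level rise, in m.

Δh ≈ 0.0449 m

Layer 1: α = (0.61 + 0.095×22)×10⁻⁴ = 2.7×10⁻⁴ K⁻¹
Layer 2: α = (0.61 + 0.095×2)×10⁻⁴ = 0.8×10⁻⁴ K⁻¹
0–110 m: 110 × 1.3 × 2.7×10⁻⁴ = 0.03861 m
0.8×10⁻⁴ × 0.26 × 300 = 0.00624 m
Δh = 0.03861 + 0.00624 = 0.04485 m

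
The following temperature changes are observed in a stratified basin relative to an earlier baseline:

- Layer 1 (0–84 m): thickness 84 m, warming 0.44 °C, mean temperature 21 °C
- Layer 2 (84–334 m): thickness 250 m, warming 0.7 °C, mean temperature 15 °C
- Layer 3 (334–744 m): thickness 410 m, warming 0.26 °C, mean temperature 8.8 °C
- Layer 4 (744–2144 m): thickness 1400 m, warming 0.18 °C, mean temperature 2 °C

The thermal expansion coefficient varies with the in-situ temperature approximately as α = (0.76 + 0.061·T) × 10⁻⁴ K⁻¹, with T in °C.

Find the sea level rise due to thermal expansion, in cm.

Δh = 7.29 cm

Layer 1: α = (0.76 + 0.061×21)×10⁻⁴ = 2.041×10⁻⁴ K⁻¹
Layer 2: α = (0.76 + 0.061×15)×10⁻⁴ = 1.675×10⁻⁴ K⁻¹
Layer 3: α = (0.76 + 0.061×8.8)×10⁻⁴ = 1.2968×10⁻⁴ K⁻¹
Layer 4: α = (0.76 + 0.061×2)×10⁻⁴ = 0.882×10⁻⁴ K⁻¹
0–84 m: 0.44 × 84 × 2.041×10⁻⁴ = 0.007543536 m
250 × 1.675×10⁻⁴ × 0.7 = 0.0293125 m
Layer 3: 410 × 0.26 × 1.2968×10⁻⁴ = 0.013823888 m
Layer 4: 0.882×10⁻⁴ × 1400 × 0.18 = 0.0222264 m
Δh = 0.007543536 + 0.0293125 + 0.013823888 + 0.0222264 = 0.072906324 m ≈ 7.29 cm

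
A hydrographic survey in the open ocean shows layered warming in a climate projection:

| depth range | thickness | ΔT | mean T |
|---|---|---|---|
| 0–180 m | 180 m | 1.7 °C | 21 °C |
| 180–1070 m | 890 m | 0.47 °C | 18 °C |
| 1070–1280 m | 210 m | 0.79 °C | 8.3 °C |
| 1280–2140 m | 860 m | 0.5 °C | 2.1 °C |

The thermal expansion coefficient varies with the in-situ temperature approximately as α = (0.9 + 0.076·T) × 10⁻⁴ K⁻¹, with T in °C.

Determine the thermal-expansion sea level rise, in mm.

Δh ≈ 242 mm

Layer 1: α = (0.9 + 0.076×21)×10⁻⁴ = 2.496×10⁻⁴ K⁻¹
Layer 2: α = (0.9 + 0.076×18)×10⁻⁴ = 2.268×10⁻⁴ K⁻¹
Layer 3: α = (0.9 + 0.076×8.3)×10⁻⁴ = 1.5308×10⁻⁴ K⁻¹
Layer 4: α = (0.9 + 0.076×2.1)×10⁻⁴ = 1.0596×10⁻⁴ K⁻¹
0–180 m: 2.496×10⁻⁴ × 1.7 × 180 = 0.0763776 m
890 × 2.268×10⁻⁴ × 0.47 = 0.09487044 m
1070–1280 m: 1.5308×10⁻⁴ × 0.79 × 210 = 0.025395972 m
1.0596×10⁻⁴ × 860 × 0.5 = 0.0455628 m
Δh = 0.0763776 + 0.09487044 + 0.025395972 + 0.0455628 = 0.242206812 m ≈ 242 mm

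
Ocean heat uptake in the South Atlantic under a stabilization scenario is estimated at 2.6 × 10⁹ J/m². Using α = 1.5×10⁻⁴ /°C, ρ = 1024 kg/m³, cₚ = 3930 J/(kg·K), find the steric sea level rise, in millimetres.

about 96.9 mm

Δh = αQ/(ρcₚ) = 1.5×10⁻⁴ × 2.6×10⁹ / (1024 × 3930) ≈ 0.096911 m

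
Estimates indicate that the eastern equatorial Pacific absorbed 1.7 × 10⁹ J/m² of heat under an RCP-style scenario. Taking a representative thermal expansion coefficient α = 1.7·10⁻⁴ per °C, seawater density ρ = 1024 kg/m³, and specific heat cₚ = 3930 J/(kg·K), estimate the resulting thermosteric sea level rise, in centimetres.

Δh = 7.2 cm

Δh = αQ/(ρcₚ) = 1.7×10⁻⁴ × 1.7×10⁹ / (1024 × 3930) ≈ 0.071813 m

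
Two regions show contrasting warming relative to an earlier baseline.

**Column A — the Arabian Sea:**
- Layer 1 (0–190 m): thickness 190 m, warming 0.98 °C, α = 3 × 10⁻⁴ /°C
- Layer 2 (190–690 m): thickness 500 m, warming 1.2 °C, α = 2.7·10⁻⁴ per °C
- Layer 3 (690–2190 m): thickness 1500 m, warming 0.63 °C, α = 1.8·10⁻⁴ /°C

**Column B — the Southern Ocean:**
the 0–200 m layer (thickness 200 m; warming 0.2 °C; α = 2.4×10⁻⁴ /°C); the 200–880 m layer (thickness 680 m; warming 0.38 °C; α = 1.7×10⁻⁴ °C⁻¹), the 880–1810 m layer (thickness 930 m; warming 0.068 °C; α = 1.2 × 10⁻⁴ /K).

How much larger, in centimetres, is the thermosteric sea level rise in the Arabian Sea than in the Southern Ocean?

33 cm larger

A 0–190 m: 3×10⁻⁴ × 0.98 × 190 = 0.05586 m
A 1.2 × 500 × 2.7×10⁻⁴ = 0.16200 m
A 690–2190 m: 1500 × 0.63 × 1.8×10⁻⁴ = 0.17010 m
A total: 0.38796 m
B Layer 1: 200 × 2.4×10⁻⁴ × 0.2 = 0.00960 m
B 200–880 m: 680 × 1.7×10⁻⁴ × 0.38 = 0.043928 m
B 930 × 1.2×10⁻⁴ × 0.068 = 0.0075888 m
B total: 0.0611168 m
Difference: 0.38796 − 0.0611168 = 0.3268432 m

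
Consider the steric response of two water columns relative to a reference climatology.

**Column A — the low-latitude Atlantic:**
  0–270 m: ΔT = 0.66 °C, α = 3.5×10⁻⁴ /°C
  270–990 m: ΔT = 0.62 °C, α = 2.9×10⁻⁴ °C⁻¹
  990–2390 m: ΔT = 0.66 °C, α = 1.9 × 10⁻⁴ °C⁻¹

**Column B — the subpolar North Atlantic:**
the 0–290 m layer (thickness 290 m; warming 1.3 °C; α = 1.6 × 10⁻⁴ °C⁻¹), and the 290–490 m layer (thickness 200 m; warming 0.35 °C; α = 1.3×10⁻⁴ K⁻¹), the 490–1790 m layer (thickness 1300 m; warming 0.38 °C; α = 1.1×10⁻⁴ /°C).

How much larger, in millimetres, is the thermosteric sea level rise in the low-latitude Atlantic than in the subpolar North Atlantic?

244 mm larger

A 0.66 × 270 × 3.5×10⁻⁴ = 0.06237 m
A 270–990 m: 2.9×10⁻⁴ × 0.62 × 720 = 0.129456 m
A 0.66 × 1400 × 1.9×10⁻⁴ = 0.17556 m
A total: 0.367386 m
B Layer 1: 1.3 × 1.6×10⁻⁴ × 290 = 0.06032 m
B Layer 2: 0.35 × 1.3×10⁻⁴ × 200 = 0.00910 m
B 490–1790 m: 0.38 × 1.1×10⁻⁴ × 1300 = 0.05434 m
B total: 0.12376 m
Difference: 0.367386 − 0.12376 = 0.243626 m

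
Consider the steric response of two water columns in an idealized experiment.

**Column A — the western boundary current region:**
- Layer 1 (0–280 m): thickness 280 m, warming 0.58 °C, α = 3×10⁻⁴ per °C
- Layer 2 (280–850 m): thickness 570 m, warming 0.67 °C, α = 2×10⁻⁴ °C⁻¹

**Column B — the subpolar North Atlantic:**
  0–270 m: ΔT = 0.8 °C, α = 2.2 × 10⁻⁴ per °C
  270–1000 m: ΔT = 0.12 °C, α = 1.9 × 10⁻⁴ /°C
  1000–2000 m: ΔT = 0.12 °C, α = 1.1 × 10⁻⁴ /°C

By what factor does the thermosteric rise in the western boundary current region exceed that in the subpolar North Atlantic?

A 0–280 m: 3×10⁻⁴ × 0.58 × 280 = 0.04872 m
A 280–850 m: 0.67 × 570 × 2×10⁻⁴ = 0.07638 m
A total: 0.12510 m
B Layer 1: 0.8 × 270 × 2.2×10⁻⁴ = 0.04752 m
B Layer 2: 0.12 × 730 × 1.9×10⁻⁴ = 0.016644 m
B 0.12 × 1.1×10⁻⁴ × 1000 = 0.01320 m
B total: 0.077364 m
Ratio: 0.12510 / 0.077364 ≈ 1.617

a factor of 1.6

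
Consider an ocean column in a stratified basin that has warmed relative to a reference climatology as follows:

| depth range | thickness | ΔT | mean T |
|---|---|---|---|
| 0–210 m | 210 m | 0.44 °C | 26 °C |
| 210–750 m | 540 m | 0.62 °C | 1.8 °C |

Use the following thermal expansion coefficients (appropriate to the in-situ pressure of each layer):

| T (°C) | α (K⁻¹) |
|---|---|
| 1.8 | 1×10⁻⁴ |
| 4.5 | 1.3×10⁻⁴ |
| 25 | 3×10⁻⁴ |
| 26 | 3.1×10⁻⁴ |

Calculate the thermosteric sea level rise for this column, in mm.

Layer 1 at 26 °C → α = 3.1×10⁻⁴ K⁻¹
Layer 2 at 1.8 °C → α = 1×10⁻⁴ K⁻¹
0–210 m: 0.44 × 210 × 3.1×10⁻⁴ = 0.028644 m
0.62 × 540 × 1×10⁻⁴ = 0.03348 m
Δh = 0.028644 + 0.03348 = 0.062124 m ≈ 62 mm

Δh ≈ 62 mm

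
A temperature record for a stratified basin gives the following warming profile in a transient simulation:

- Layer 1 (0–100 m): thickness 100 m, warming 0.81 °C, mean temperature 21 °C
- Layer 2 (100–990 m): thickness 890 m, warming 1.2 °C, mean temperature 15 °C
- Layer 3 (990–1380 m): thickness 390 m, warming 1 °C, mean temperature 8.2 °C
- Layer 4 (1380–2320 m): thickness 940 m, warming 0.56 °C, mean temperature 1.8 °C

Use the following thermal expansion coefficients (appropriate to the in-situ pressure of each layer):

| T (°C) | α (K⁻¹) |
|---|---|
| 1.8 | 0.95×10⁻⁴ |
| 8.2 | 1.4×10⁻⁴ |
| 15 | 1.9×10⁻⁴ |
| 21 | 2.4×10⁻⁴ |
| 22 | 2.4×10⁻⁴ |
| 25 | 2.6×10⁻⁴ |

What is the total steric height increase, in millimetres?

Layer 1 at 21 °C → α = 2.4×10⁻⁴ K⁻¹
Layer 2 at 15 °C → α = 1.9×10⁻⁴ K⁻¹
Layer 3 at 8.2 °C → α = 1.4×10⁻⁴ K⁻¹
Layer 4 at 1.8 °C → α = 0.95×10⁻⁴ K⁻¹
Layer 1: 100 × 2.4×10⁻⁴ × 0.81 = 0.01944 m
100–990 m: 1.9×10⁻⁴ × 890 × 1.2 = 0.20292 m
1 × 390 × 1.4×10⁻⁴ = 0.05460 m
0.95×10⁻⁴ × 0.56 × 940 = 0.050008 m
Δh = 0.01944 + 0.20292 + 0.05460 + 0.050008 = 0.326968 m

about 327 mm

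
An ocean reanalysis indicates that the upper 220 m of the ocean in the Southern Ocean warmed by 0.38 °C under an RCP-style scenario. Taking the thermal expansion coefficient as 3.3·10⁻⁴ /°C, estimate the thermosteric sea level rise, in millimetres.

Δh = αΔT·H = 3.3×10⁻⁴ × 0.38 × 220 = 0.027588 m

about 27.6 mm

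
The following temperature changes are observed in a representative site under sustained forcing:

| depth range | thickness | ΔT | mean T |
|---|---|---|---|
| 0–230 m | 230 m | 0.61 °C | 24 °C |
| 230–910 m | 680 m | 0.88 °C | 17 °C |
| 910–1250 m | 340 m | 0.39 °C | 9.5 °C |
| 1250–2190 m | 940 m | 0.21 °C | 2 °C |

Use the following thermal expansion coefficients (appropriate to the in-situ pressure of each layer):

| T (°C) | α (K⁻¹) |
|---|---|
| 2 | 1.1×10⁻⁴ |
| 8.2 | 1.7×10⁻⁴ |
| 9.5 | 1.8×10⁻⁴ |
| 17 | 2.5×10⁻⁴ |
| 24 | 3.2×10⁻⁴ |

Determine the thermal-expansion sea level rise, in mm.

Layer 1 at 24 °C → α = 3.2×10⁻⁴ K⁻¹
Layer 2 at 17 °C → α = 2.5×10⁻⁴ K⁻¹
Layer 3 at 9.5 °C → α = 1.8×10⁻⁴ K⁻¹
Layer 4 at 2 °C → α = 1.1×10⁻⁴ K⁻¹
0–230 m: 3.2×10⁻⁴ × 0.61 × 230 = 0.044896 m
230–910 m: 2.5×10⁻⁴ × 680 × 0.88 = 0.14960 m
910–1250 m: 1.8×10⁻⁴ × 340 × 0.39 = 0.023868 m
Layer 4: 1.1×10⁻⁴ × 940 × 0.21 = 0.021714 m
Δh = 0.044896 + 0.14960 + 0.023868 + 0.021714 = 0.240078 m

Δh = 240 mm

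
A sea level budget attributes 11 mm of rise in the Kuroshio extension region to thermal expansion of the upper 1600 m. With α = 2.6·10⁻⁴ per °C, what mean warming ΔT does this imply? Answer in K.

ΔT = Δh/(αH) = 0.011 / (2.6×10⁻⁴ × 1600) ≈ 0.02644 K

about 0.0264 K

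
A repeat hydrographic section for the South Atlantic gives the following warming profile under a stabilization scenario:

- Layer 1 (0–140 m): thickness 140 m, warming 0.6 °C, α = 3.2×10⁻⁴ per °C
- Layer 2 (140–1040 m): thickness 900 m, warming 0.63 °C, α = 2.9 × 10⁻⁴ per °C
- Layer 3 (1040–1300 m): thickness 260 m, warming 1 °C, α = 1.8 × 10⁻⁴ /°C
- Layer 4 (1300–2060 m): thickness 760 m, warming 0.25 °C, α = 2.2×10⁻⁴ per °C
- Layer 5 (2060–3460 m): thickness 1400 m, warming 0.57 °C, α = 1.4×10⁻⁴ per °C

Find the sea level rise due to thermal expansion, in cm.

0–140 m: 140 × 3.2×10⁻⁴ × 0.6 = 0.02688 m
Layer 2: 0.63 × 900 × 2.9×10⁻⁴ = 0.16443 m
Layer 3: 1 × 260 × 1.8×10⁻⁴ = 0.04680 m
1300–2060 m: 0.25 × 2.2×10⁻⁴ × 760 = 0.04180 m
2060–3460 m: 0.57 × 1400 × 1.4×10⁻⁴ = 0.11172 m
Δh = 0.02688 + 0.16443 + 0.04680 + 0.04180 + 0.11172 = 0.39163 m

about 39.2 cm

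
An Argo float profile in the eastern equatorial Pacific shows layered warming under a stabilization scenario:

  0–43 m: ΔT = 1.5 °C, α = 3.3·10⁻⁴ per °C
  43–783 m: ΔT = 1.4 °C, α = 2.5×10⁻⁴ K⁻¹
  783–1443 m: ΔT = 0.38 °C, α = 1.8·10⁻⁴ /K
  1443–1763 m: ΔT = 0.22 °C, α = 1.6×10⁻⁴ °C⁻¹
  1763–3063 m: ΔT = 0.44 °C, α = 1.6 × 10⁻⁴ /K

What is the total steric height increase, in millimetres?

0–43 m: 1.5 × 43 × 3.3×10⁻⁴ = 0.021285 m
Layer 2: 2.5×10⁻⁴ × 740 × 1.4 = 0.25900 m
Layer 3: 0.38 × 660 × 1.8×10⁻⁴ = 0.045144 m
Layer 4: 0.22 × 1.6×10⁻⁴ × 320 = 0.011264 m
1763–3063 m: 1300 × 1.6×10⁻⁴ × 0.44 = 0.09152 m
Δh = 0.021285 + 0.25900 + 0.045144 + 0.011264 + 0.09152 = 0.428213 m

Δh ≈ 430 mm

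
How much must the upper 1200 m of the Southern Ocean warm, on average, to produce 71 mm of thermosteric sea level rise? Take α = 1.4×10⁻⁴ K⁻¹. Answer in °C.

about 0.423 °C

ΔT = Δh/(αH) = 0.071 / (1.4×10⁻⁴ × 1200) ≈ 0.4226 °C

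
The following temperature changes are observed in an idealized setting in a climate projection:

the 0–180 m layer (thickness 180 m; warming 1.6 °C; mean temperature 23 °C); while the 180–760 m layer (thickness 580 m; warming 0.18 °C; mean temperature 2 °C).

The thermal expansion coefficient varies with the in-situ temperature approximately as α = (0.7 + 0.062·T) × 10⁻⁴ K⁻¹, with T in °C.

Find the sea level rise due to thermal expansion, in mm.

Layer 1: α = (0.7 + 0.062×23)×10⁻⁴ = 2.126×10⁻⁴ K⁻¹
Layer 2: α = (0.7 + 0.062×2)×10⁻⁴ = 0.824×10⁻⁴ K⁻¹
2.126×10⁻⁴ × 1.6 × 180 = 0.0612288 m
Layer 2: 580 × 0.18 × 0.824×10⁻⁴ = 0.00860256 m
Δh = 0.0612288 + 0.00860256 = 0.06983136 m

69.8 mm of thermosteric rise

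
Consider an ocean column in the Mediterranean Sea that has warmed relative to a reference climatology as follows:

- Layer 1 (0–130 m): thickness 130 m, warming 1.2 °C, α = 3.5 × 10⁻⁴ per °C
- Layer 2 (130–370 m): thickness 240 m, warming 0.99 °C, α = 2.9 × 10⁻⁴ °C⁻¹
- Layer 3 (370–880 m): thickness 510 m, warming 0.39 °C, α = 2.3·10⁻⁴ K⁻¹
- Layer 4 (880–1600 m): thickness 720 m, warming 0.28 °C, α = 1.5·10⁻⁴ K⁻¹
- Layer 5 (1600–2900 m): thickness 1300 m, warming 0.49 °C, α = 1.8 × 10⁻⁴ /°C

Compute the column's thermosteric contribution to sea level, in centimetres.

31.4 cm of thermosteric rise

3.5×10⁻⁴ × 1.2 × 130 = 0.05460 m
Layer 2: 240 × 0.99 × 2.9×10⁻⁴ = 0.068904 m
Layer 3: 2.3×10⁻⁴ × 510 × 0.39 = 0.045747 m
720 × 0.28 × 1.5×10⁻⁴ = 0.03024 m
1300 × 0.49 × 1.8×10⁻⁴ = 0.11466 m
Δh = 0.05460 + 0.068904 + 0.045747 + 0.03024 + 0.11466 = 0.314151 m ≈ 31.4 cm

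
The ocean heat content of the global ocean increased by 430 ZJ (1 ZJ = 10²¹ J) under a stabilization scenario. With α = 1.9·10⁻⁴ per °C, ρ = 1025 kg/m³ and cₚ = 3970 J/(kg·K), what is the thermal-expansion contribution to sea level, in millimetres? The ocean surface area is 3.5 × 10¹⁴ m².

57.4 mm of thermosteric rise

Per unit area: Q = 430×10²¹ / (3.5×10¹⁴) ≈ 1.229×10⁹ J/m²
Δh = αQ/(ρcₚ) = 1.9×10⁻⁴ × 1.229×10⁹ / (1025 × 3970) ≈ 0.057384 m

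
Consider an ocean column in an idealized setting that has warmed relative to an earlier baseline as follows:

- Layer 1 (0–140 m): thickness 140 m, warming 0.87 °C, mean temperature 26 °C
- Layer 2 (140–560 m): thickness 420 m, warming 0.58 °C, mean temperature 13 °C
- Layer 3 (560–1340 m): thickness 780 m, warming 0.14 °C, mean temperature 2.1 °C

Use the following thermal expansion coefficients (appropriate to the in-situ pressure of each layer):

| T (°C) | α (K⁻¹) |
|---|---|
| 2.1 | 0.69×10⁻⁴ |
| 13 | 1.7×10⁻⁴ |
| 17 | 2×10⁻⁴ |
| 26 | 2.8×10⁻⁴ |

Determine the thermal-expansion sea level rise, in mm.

Layer 1 at 26 °C → α = 2.8×10⁻⁴ K⁻¹
Layer 2 at 13 °C → α = 1.7×10⁻⁴ K⁻¹
Layer 3 at 2.1 °C → α = 0.69×10⁻⁴ K⁻¹
140 × 0.87 × 2.8×10⁻⁴ = 0.034104 m
Layer 2: 0.58 × 420 × 1.7×10⁻⁴ = 0.041412 m
560–1340 m: 0.69×10⁻⁴ × 780 × 0.14 = 0.0075348 m
Δh = 0.034104 + 0.041412 + 0.0075348 = 0.0830508 m

83 mm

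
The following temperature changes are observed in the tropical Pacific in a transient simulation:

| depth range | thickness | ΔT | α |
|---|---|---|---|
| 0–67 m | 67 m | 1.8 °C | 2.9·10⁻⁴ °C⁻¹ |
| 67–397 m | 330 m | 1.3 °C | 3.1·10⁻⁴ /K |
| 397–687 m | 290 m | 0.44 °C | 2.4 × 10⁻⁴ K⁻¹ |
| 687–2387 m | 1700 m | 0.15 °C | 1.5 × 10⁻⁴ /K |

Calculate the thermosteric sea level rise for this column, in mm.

237 mm

0–67 m: 2.9×10⁻⁴ × 67 × 1.8 = 0.034974 m
Layer 2: 330 × 1.3 × 3.1×10⁻⁴ = 0.13299 m
397–687 m: 2.4×10⁻⁴ × 0.44 × 290 = 0.030624 m
687–2387 m: 1700 × 1.5×10⁻⁴ × 0.15 = 0.03825 m
Δh = 0.034974 + 0.13299 + 0.030624 + 0.03825 = 0.236838 m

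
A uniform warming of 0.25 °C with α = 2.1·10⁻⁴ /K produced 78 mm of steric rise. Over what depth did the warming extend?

1500 m

H = Δh/(αΔT) = 0.078 / (2.1×10⁻⁴ × 0.25) ≈ 1486 m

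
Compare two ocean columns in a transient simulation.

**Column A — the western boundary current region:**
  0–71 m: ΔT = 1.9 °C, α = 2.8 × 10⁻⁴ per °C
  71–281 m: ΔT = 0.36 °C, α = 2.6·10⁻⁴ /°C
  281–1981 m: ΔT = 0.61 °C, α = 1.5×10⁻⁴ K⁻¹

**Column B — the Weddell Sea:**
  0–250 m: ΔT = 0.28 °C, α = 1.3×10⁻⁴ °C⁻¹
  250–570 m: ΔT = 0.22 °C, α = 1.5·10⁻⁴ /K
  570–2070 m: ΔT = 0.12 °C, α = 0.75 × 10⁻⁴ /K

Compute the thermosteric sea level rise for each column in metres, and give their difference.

A: 0.213 m; B: 0.0332 m; difference 0.180 m

A Layer 1: 71 × 1.9 × 2.8×10⁻⁴ = 0.037772 m
A 210 × 0.36 × 2.6×10⁻⁴ = 0.019656 m
A Layer 3: 0.61 × 1700 × 1.5×10⁻⁴ = 0.15555 m
A total: 0.212978 m
B 0–250 m: 1.3×10⁻⁴ × 250 × 0.28 = 0.00910 m
B 250–570 m: 1.5×10⁻⁴ × 320 × 0.22 = 0.01056 m
B 1500 × 0.75×10⁻⁴ × 0.12 = 0.01350 m
B total: 0.03316 m
Difference: 0.212978 − 0.03316 = 0.179818 m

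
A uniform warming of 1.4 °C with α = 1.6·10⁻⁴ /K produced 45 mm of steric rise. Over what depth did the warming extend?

H = Δh/(αΔT) = 0.045 / (1.6×10⁻⁴ × 1.4) ≈ 200.9 m

H ≈ 201 m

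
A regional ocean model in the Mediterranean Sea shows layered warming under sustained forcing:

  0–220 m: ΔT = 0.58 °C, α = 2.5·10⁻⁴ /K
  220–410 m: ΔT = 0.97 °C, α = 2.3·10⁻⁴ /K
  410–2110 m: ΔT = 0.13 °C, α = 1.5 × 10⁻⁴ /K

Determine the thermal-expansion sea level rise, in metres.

about 0.107 m

Layer 1: 220 × 2.5×10⁻⁴ × 0.58 = 0.03190 m
190 × 0.97 × 2.3×10⁻⁴ = 0.042389 m
1.5×10⁻⁴ × 1700 × 0.13 = 0.03315 m
Δh = 0.03190 + 0.042389 + 0.03315 = 0.107439 m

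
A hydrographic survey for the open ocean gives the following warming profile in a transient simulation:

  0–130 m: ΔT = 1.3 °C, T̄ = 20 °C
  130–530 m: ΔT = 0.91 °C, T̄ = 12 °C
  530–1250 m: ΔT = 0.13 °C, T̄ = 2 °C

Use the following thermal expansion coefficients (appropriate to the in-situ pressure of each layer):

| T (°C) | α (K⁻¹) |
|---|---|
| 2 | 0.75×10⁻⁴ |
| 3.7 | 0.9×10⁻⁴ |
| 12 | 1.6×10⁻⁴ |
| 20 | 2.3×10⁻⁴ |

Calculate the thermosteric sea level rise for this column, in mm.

about 104 mm

Layer 1 at 20 °C → α = 2.3×10⁻⁴ K⁻¹
Layer 2 at 12 °C → α = 1.6×10⁻⁴ K⁻¹
Layer 3 at 2 °C → α = 0.75×10⁻⁴ K⁻¹
2.3×10⁻⁴ × 130 × 1.3 = 0.03887 m
130–530 m: 1.6×10⁻⁴ × 0.91 × 400 = 0.05824 m
0.13 × 720 × 0.75×10⁻⁴ = 0.00702 m
Δh = 0.03887 + 0.05824 + 0.00702 = 0.10413 m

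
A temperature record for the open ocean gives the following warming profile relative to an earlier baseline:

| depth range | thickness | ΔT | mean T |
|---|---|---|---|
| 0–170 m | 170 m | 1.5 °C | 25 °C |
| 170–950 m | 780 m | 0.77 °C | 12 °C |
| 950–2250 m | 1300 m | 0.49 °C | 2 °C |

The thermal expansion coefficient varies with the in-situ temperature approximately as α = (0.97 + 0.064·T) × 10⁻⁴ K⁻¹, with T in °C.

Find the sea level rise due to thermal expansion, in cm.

Layer 1: α = (0.97 + 0.064×25)×10⁻⁴ = 2.57×10⁻⁴ K⁻¹
Layer 2: α = (0.97 + 0.064×12)×10⁻⁴ = 1.738×10⁻⁴ K⁻¹
Layer 3: α = (0.97 + 0.064×2)×10⁻⁴ = 1.098×10⁻⁴ K⁻¹
0–170 m: 170 × 2.57×10⁻⁴ × 1.5 = 0.065535 m
Layer 2: 0.77 × 1.738×10⁻⁴ × 780 = 0.10438428 m
950–2250 m: 1300 × 1.098×10⁻⁴ × 0.49 = 0.0699426 m
Δh = 0.065535 + 0.10438428 + 0.0699426 = 0.23986188 m

Δh ≈ 24 cm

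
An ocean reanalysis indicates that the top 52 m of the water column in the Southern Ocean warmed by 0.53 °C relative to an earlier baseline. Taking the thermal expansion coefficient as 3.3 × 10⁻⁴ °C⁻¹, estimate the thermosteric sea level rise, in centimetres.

Δh = αΔT·H = 3.3×10⁻⁴ × 0.53 × 52 = 0.0090948 m

Δh ≈ 0.91 cm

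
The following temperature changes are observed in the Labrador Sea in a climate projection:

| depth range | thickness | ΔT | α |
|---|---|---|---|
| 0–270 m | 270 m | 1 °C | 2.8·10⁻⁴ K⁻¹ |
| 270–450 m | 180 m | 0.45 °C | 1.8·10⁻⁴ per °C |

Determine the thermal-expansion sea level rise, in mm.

Δh ≈ 90.2 mm

0–270 m: 2.8×10⁻⁴ × 1 × 270 = 0.07560 m
270–450 m: 180 × 1.8×10⁻⁴ × 0.45 = 0.01458 m
Δh = 0.07560 + 0.01458 = 0.09018 m ≈ 90.2 mm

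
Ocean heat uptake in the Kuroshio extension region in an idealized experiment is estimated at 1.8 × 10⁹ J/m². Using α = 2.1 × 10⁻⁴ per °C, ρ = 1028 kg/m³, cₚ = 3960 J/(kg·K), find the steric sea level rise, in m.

Δh = αQ/(ρcₚ) = 2.1×10⁻⁴ × 1.8×10⁹ / (1028 × 3960) ≈ 0.092855 m

0.0929 m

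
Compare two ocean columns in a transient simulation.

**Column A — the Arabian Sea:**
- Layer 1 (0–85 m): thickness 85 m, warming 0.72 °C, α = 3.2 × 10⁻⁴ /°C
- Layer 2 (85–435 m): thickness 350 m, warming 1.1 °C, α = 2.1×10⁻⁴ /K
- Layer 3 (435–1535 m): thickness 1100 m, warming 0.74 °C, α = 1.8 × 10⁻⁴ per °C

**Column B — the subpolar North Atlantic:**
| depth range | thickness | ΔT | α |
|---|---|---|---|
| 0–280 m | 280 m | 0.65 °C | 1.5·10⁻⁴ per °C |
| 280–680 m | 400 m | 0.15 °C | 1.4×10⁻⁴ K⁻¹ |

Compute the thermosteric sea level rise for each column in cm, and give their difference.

A: 25 cm; B: 3.6 cm; difference 21 cm

A Layer 1: 0.72 × 85 × 3.2×10⁻⁴ = 0.019584 m
A 350 × 1.1 × 2.1×10⁻⁴ = 0.08085 m
A 435–1535 m: 0.74 × 1.8×10⁻⁴ × 1100 = 0.14652 m
A total: 0.246954 m
B Layer 1: 280 × 0.65 × 1.5×10⁻⁴ = 0.02730 m
B Layer 2: 1.4×10⁻⁴ × 400 × 0.15 = 0.00840 m
B total: 0.03570 m
Difference: 0.246954 − 0.03570 = 0.211254 m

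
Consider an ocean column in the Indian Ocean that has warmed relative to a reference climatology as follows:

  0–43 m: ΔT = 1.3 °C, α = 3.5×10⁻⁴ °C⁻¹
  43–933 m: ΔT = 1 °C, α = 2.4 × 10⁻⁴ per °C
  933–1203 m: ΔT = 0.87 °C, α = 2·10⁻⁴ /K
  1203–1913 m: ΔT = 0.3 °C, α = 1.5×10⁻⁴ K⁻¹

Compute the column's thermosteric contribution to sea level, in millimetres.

1.3 × 43 × 3.5×10⁻⁴ = 0.019565 m
2.4×10⁻⁴ × 1 × 890 = 0.21360 m
Layer 3: 2×10⁻⁴ × 0.87 × 270 = 0.04698 m
710 × 0.3 × 1.5×10⁻⁴ = 0.03195 m
Δh = 0.019565 + 0.21360 + 0.04698 + 0.03195 = 0.312095 m

Δh = 312 mm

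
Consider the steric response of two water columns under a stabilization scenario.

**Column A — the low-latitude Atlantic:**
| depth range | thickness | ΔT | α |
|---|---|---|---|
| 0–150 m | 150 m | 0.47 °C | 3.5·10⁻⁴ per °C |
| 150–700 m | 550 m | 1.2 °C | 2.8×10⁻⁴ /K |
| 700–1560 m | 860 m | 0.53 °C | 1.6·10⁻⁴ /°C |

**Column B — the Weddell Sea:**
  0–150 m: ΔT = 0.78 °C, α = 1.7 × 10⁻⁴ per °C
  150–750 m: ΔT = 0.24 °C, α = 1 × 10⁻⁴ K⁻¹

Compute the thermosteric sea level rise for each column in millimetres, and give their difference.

A: 280 mm; B: 34 mm; difference 250 mm

A 0.47 × 3.5×10⁻⁴ × 150 = 0.024675 m
A 150–700 m: 550 × 1.2 × 2.8×10⁻⁴ = 0.18480 m
A 700–1560 m: 1.6×10⁻⁴ × 0.53 × 860 = 0.072928 m
A total: 0.282403 m
B 0.78 × 150 × 1.7×10⁻⁴ = 0.01989 m
B 150–750 m: 1×10⁻⁴ × 0.24 × 600 = 0.01440 m
B total: 0.03429 m
Difference: 0.282403 − 0.03429 = 0.248113 m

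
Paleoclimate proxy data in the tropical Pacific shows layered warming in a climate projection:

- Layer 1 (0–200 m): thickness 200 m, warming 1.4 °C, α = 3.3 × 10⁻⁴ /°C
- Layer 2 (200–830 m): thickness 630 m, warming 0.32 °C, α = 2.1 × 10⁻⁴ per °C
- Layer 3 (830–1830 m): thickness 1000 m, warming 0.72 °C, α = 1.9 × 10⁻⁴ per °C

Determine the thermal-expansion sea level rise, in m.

0.272 m of thermosteric rise

Layer 1: 1.4 × 3.3×10⁻⁴ × 200 = 0.09240 m
630 × 0.32 × 2.1×10⁻⁴ = 0.042336 m
Layer 3: 1000 × 0.72 × 1.9×10⁻⁴ = 0.13680 m
Δh = 0.09240 + 0.042336 + 0.13680 = 0.271536 m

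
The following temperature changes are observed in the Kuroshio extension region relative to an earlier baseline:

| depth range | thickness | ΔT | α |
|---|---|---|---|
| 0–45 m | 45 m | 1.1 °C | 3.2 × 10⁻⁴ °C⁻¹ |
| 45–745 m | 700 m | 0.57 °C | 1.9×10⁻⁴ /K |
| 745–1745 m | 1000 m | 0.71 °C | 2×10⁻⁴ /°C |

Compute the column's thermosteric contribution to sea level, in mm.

1.1 × 45 × 3.2×10⁻⁴ = 0.01584 m
1.9×10⁻⁴ × 0.57 × 700 = 0.07581 m
2×10⁻⁴ × 1000 × 0.71 = 0.14200 m
Δh = 0.01584 + 0.07581 + 0.14200 = 0.23365 m

about 234 mm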